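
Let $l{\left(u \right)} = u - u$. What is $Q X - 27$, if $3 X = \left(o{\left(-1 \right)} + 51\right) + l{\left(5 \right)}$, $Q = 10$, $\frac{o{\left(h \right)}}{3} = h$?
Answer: $133$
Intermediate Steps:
$o{\left(h \right)} = 3 h$
$l{\left(u \right)} = 0$
$X = 16$ ($X = \frac{\left(3 \left(-1\right) + 51\right) + 0}{3} = \frac{\left(-3 + 51\right) + 0}{3} = \frac{48 + 0}{3} = \frac{1}{3} \cdot 48 = 16$)
$Q X - 27 = 10 \cdot 16 - 27 = 160 - 27 = 133$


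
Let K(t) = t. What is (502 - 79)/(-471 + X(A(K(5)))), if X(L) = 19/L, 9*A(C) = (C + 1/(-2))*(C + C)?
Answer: -2115/2336 ≈ -0.90539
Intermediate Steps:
A(C) = 2*C*(-½ + C)/9 (A(C) = ((C + 1/(-2))*(C + C))/9 = ((C - ½)*(2*C))/9 = ((-½ + C)*(2*C))/9 = (2*C*(-½ + C))/9 = 2*C*(-½ + C)/9)
(502 - 79)/(-471 + X(A(K(5)))) = (502 - 79)/(-471 + 19/(((⅑)*5*(-1 + 2*5)))) = 423/(-471 + 19/(((⅑)*5*(-1 + 10)))) = 423/(-471 + 19/(((⅑)*5*9))) = 423/(-471 + 19/5) = 423/(-2336/5) = 423*(-5/2336) = -2115/2336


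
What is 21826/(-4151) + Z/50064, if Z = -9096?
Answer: -6728895/1236998 ≈ -5.4397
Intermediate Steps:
21826/(-4151) + Z/50064 = 21826/(-4151) - 9096/50064 = 21826*(-1/4151) - 9096*1/50064 = -3118/593 - 379/2086 = -6728895/1236998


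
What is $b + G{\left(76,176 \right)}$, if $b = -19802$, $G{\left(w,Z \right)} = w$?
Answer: $-19726$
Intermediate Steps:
$b + G{\left(76,176 \right)} = -19802 + 76 = -19726$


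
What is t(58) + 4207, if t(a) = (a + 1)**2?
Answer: 7688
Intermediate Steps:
t(a) = (1 + a)**2
t(58) + 4207 = (1 + 58)**2 + 4207 = 59**2 + 4207 = 3481 + 4207 = 7688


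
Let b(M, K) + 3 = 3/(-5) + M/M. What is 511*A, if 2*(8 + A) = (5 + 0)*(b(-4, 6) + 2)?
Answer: -9709/2 ≈ -4854.5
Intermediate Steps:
b(M, K) = -13/5 (b(M, K) = -3 + (3/(-5) + M/M) = -3 + (3*(-⅕) + 1) = -3 + (-⅗ + 1) = -3 + ⅖ = -13/5)
A = -19/2 (A = -8 + ((5 + 0)*(-13/5 + 2))/2 = -8 + (5*(-⅗))/2 = -8 + (½)*(-3) = -8 - 3/2 = -19/2 ≈ -9.5000)
511*A = 511*(-19/2) = -9709/2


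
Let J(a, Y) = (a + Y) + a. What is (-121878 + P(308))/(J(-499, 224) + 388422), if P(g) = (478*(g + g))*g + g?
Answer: 45284207/193824 ≈ 233.64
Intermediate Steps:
J(a, Y) = Y + 2*a (J(a, Y) = (Y + a) + a = Y + 2*a)
P(g) = g + 956*g² (P(g) = (478*(2*g))*g + g = (956*g)*g + g = 956*g² + g = g + 956*g²)
(-121878 + P(308))/(J(-499, 224) + 388422) = (-121878 + 308*(1 + 956*308))/((224 + 2*(-499)) + 388422) = (-121878 + 308*(1 + 294448))/((224 - 998) + 388422) = (-121878 + 308*294449)/(-774 + 388422) = (-121878 + 90690292)/387648 = 90568414*(1/387648) = 45284207/193824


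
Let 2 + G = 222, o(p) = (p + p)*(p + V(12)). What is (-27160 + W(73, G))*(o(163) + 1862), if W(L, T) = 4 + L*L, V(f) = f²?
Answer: -2225131688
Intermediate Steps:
o(p) = 2*p*(144 + p) (o(p) = (p + p)*(p + 12²) = (2*p)*(p + 144) = (2*p)*(144 + p) = 2*p*(144 + p))
G = 220 (G = -2 + 222 = 220)
W(L, T) = 4 + L²
(-27160 + W(73, G))*(o(163) + 1862) = (-27160 + (4 + 73²))*(2*163*(144 + 163) + 1862) = (-27160 + (4 + 5329))*(2*163*307 + 1862) = (-27160 + 5333)*(100082 + 1862) = -21827*101944 = -2225131688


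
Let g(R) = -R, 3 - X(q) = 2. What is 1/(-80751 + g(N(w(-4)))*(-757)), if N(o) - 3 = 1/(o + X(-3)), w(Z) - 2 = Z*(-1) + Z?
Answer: -3/234683 ≈ -1.2783e-5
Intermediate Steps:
w(Z) = 2 (w(Z) = 2 + (Z*(-1) + Z) = 2 + (-Z + Z) = 2 + 0 = 2)
X(q) = 1 (X(q) = 3 - 1*2 = 3 - 2 = 1)
N(o) = 3 + 1/(1 + o) (N(o) = 3 + 1/(o + 1) = 3 + 1/(1 + o))
1/(-80751 + g(N(w(-4)))*(-757)) = 1/(-80751 - (4 + 3*2)/(1 + 2)*(-757)) = 1/(-80751 - (4 + 6)/3*(-757)) = 1/(-80751 - 10/3*(-757)) = 1/(-80751 + 7570/3) = 1/(-234683/3) = -3/234683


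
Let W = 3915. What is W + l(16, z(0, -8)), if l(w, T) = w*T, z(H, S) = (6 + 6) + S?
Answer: 3979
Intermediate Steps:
z(H, S) = 12 + S
l(w, T) = T*w
W + l(16, z(0, -8)) = 3915 + (12 - 8)*16 = 3915 + 4*16 = 3915 + 64 = 3979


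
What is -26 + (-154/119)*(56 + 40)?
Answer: -2554/17 ≈ -150.24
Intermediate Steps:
-26 + (-154/119)*(56 + 40) = -26 - 154*1/119*96 = -26 - 22/17*96 = -26 - 2112/17 = -2554/17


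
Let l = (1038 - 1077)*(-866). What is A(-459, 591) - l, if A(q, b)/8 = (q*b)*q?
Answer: 996065994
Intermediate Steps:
l = 33774 (l = -39*(-866) = 33774)
A(q, b) = 8*b*q² (A(q, b) = 8*((q*b)*q) = 8*((b*q)*q) = 8*(b*q²) = 8*b*q²)
A(-459, 591) - l = 8*591*(-459)² - 1*33774 = 8*591*210681 - 33774 = 996099768 - 33774 = 996065994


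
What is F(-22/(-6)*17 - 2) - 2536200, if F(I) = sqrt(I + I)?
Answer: -2536200 + sqrt(1086)/3 ≈ -2.5362e+6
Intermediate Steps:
F(I) = sqrt(2)*sqrt(I) (F(I) = sqrt(2*I) = sqrt(2)*sqrt(I))
F(-22/(-6)*17 - 2) - 2536200 = sqrt(2)*sqrt(-22/(-6)*17 - 2) - 2536200 = sqrt(2)*sqrt(-22*(-1/6)*17 - 2) - 2536200 = sqrt(2)*sqrt((11/3)*17 - 2) - 2536200 = sqrt(2)*sqrt(187/3 - 2) - 2536200 = sqrt(2)*sqrt(181/3) - 2536200 = sqrt(2)*(sqrt(543)/3) - 2536200 = sqrt(1086)/3 - 2536200 = -2536200 + sqrt(1086)/3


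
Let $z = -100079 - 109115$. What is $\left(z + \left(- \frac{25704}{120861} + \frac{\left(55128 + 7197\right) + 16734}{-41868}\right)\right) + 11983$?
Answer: $- \frac{36960717771937}{187415124} \approx -1.9721 \cdot 10^{5}$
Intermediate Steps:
$z = -209194$
$\left(z + \left(- \frac{25704}{120861} + \frac{\left(55128 + 7197\right) + 16734}{-41868}\right)\right) + 11983 = \left(-209194 + \left(- \frac{25704}{120861} + \frac{\left(55128 + 7197\right) + 16734}{-41868}\right)\right) + 11983 = \left(-209194 + \left(\left(-25704\right) \frac{1}{120861} + \left(62325 + 16734\right) \left(- \frac{1}{41868}\right)\right)\right) + 11983 = \left(-209194 + \left(- \frac{2856}{13429} + 79059 \left(- \frac{1}{41868}\right)\right)\right) + 11983 = \left(-209194 - \frac{393752773}{187415124}\right) + 11983 = - \frac{39206513202829}{187415124} + 11983 = - \frac{36960717771937}{187415124}$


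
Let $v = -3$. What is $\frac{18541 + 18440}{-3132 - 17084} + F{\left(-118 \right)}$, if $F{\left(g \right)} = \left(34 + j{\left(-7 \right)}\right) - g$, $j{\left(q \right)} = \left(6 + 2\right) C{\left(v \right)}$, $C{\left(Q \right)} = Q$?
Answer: $\frac{364381}{2888} \approx 126.17$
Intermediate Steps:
$j{\left(q \right)} = -24$ ($j{\left(q \right)} = \left(6 + 2\right) \left(-3\right) = 8 \left(-3\right) = -24$)
$F{\left(g \right)} = 10 - g$ ($F{\left(g \right)} = \left(34 - 24\right) - g = 10 - g$)
$\frac{18541 + 18440}{-3132 - 17084} + F{\left(-118 \right)} = \frac{18541 + 18440}{-3132 - 17084} + \left(10 - -118\right) = \frac{36981}{-20216} + \left(10 + 118\right) = 36981 \left(- \frac{1}{20216}\right) + 128 = - \frac{5283}{2888} + 128 = \frac{364381}{2888}$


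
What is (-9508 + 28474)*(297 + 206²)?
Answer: 810474078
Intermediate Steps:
(-9508 + 28474)*(297 + 206²) = 18966*(297 + 42436) = 18966*42733 = 810474078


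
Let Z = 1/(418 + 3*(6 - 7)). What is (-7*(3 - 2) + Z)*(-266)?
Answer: 772464/415 ≈ 1861.4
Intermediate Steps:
Z = 1/415 (Z = 1/(418 + 3*(-1)) = 1/(418 - 3) = 1/415 ≈ 0.0024096)
(-7*(3 - 2) + Z)*(-266) = (-7*(3 - 2) + 1/415)*(-266) = (-7*1 + 1/415)*(-266) = (-7 + 1/415)*(-266) = -2904/415*(-266) = 772464/415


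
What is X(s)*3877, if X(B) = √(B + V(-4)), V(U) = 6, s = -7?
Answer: 3877*I ≈ 3877.0*I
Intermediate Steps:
X(B) = √(6 + B) (X(B) = √(B + 6) = √(6 + B))
X(s)*3877 = √(6 - 7)*3877 = √(-1)*3877 = I*3877 = 3877*I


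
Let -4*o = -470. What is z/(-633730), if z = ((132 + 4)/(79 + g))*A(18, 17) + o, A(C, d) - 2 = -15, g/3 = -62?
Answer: -28681/135618220 ≈ -0.00021148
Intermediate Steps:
o = 235/2 (o = -1/4*(-470) = 235/2 ≈ 117.50)
g = -186 (g = 3*(-62) = -186)
A(C, d) = -13 (A(C, d) = 2 - 15 = -13)
z = 28681/214 (z = ((132 + 4)/(79 - 186))*(-13) + 235/2 = (136/(-107))*(-13) + 235/2 = (136*(-1/107))*(-13) + 235/2 = -136/107*(-13) + 235/2 = 1768/107 + 235/2 = 28681/214 ≈ 134.02)
z/(-633730) = (28681/214)/(-633730) = (28681/214)*(-1/633730) = -28681/135618220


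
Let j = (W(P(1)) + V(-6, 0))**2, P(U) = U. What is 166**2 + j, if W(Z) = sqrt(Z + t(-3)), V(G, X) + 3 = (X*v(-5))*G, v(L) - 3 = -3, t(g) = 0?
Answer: 27560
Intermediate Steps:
v(L) = 0 (v(L) = 3 - 3 = 0)
V(G, X) = -3 (V(G, X) = -3 + (X*0)*G = -3 + 0*G = -3 + 0 = -3)
W(Z) = sqrt(Z) (W(Z) = sqrt(Z + 0) = sqrt(Z))
j = 4 (j = (sqrt(1) - 3)**2 = (1 - 3)**2 = (-2)**2 = 4)
166**2 + j = 166**2 + 4 = 27556 + 4 = 27560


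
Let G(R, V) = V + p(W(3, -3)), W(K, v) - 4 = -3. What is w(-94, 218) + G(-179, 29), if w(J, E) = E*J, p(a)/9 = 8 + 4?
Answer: -20355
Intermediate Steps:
W(K, v) = 1 (W(K, v) = 4 - 3 = 1)
p(a) = 108 (p(a) = 9*(8 + 4) = 9*12 = 108)
G(R, V) = 108 + V (G(R, V) = V + 108 = 108 + V)
w(-94, 218) + G(-179, 29) = 218*(-94) + (108 + 29) = -20492 + 137 = -20355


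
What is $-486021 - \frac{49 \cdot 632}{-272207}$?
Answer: $- \frac{132298287379}{272207} \approx -4.8602 \cdot 10^{5}$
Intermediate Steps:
$-486021 - \frac{49 \cdot 632}{-272207} = -486021 - 30968 \left(- \frac{1}{272207}\right) = -486021 - - \frac{30968}{272207} = -486021 + \frac{30968}{272207} = - \frac{132298287379}{272207}$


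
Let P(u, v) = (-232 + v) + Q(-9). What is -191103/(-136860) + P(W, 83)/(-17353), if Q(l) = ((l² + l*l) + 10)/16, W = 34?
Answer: 79407887/56545990 ≈ 1.4043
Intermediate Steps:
Q(l) = 5/8 + l²/8 (Q(l) = ((l² + l²) + 10)*(1/16) = (2*l² + 10)*(1/16) = (10 + 2*l²)*(1/16) = 5/8 + l²/8)
P(u, v) = -885/4 + v (P(u, v) = (-232 + v) + (5/8 + (⅛)*(-9)²) = (-232 + v) + (5/8 + (⅛)*81) = (-232 + v) + (5/8 + 81/8) = (-232 + v) + 43/4 = -885/4 + v)
-191103/(-136860) + P(W, 83)/(-17353) = -191103/(-136860) + (-885/4 + 83)/(-17353) = -191103*(-1/136860) - 553/4*(-1/17353) = 63701/45620 + 79/9916 = 79407887/56545990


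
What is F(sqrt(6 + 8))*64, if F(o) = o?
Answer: 64*sqrt(14) ≈ 239.47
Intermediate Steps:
F(sqrt(6 + 8))*64 = sqrt(6 + 8)*64 = sqrt(14)*64 = 64*sqrt(14)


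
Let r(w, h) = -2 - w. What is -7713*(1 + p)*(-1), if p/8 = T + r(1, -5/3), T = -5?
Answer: -485919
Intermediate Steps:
p = -64 (p = 8*(-5 + (-2 - 1*1)) = 8*(-5 + (-2 - 1)) = 8*(-5 - 3) = 8*(-8) = -64)
-7713*(1 + p)*(-1) = -7713*(1 - 64)*(-1) = -(-485919)*(-1) = -7713*63 = -485919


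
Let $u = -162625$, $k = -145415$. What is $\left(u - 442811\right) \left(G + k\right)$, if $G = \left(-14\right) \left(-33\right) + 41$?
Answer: $87734941632$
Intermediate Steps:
$G = 503$ ($G = 462 + 41 = 503$)
$\left(u - 442811\right) \left(G + k\right) = \left(-162625 - 442811\right) \left(503 - 145415\right) = \left(-605436\right) \left(-144912\right) = 87734941632$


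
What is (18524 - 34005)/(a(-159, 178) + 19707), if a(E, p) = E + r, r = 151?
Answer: -15481/19699 ≈ -0.78588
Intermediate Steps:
a(E, p) = 151 + E (a(E, p) = E + 151 = 151 + E)
(18524 - 34005)/(a(-159, 178) + 19707) = (18524 - 34005)/((151 - 159) + 19707) = -15481/(-8 + 19707) = -15481/19699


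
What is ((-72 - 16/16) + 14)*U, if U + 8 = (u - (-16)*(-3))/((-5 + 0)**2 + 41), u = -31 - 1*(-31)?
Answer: 5664/11 ≈ 514.91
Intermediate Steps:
u = 0 (u = -31 + 31 = 0)
U = -96/11 (U = -8 + (0 - (-16)*(-3))/((-5 + 0)**2 + 41) = -8 + (0 - 4*12)/((-5)**2 + 41) = -8 + (0 - 48)/(25 + 41) = -8 - 48/66 = -8 - 48*1/66 = -8 - 8/11 = -96/11 ≈ -8.7273)
((-72 - 16/16) + 14)*U = ((-72 - 16/16) + 14)*(-96/11) = ((-72 - 16*1/16) + 14)*(-96/11) = ((-72 - 1) + 14)*(-96/11) = (-73 + 14)*(-96/11) = -59*(-96/11) = 5664/11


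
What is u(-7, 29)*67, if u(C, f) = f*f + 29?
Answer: 58290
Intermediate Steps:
u(C, f) = 29 + f² (u(C, f) = f² + 29 = 29 + f²)
u(-7, 29)*67 = (29 + 29²)*67 = (29 + 841)*67 = 870*67 = 58290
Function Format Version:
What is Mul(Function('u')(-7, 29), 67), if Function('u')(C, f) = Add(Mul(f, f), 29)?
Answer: 58290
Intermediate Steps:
Function('u')(C, f) = Add(29, Pow(f, 2)) (Function('u')(C, f) = Add(Pow(f, 2), 29) = Add(29, Pow(f, 2)))
Mul(Function('u')(-7, 29), 67) = Mul(Add(29, Pow(29, 2)), 67) = Mul(Add(29, 841), 67) = Mul(870, 67) = 58290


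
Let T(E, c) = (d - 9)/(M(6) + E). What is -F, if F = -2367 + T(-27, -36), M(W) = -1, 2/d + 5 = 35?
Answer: 497003/210 ≈ 2366.7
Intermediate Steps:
d = 1/15 (d = 2/(-5 + 35) = 2/30 = 2*(1/30) = 1/15 ≈ 0.066667)
T(E, c) = -134/(15*(-1 + E)) (T(E, c) = (1/15 - 9)/(-1 + E) = -134/(15*(-1 + E)))
F = -497003/210 (F = -2367 - 134/(-15 + 15*(-27)) = -2367 - 134/(-15 - 405) = -2367 - 134/(-420) = -2367 - 134*(-1/420) = -2367 + 67/210 = -497003/210 ≈ -2366.7)
-F = -1*(-497003/210) = 497003/210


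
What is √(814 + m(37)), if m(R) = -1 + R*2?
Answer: √887 ≈ 29.783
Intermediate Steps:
m(R) = -1 + 2*R
√(814 + m(37)) = √(814 + (-1 + 2*37)) = √(814 + (-1 + 74)) = √(814 + 73) = √887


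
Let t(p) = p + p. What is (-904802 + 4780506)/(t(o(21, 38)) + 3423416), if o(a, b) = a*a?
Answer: 1937852/1712149 ≈ 1.1318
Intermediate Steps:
o(a, b) = a²
t(p) = 2*p
(-904802 + 4780506)/(t(o(21, 38)) + 3423416) = (-904802 + 4780506)/(2*21² + 3423416) = 3875704/(2*441 + 3423416) = 3875704/(882 + 3423416) = 3875704/3424298 = 3875704*(1/3424298) = 1937852/1712149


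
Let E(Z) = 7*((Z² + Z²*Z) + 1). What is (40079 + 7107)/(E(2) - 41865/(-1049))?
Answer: 24749057/68662 ≈ 360.45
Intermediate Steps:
E(Z) = 7 + 7*Z² + 7*Z³ (E(Z) = 7*((Z² + Z³) + 1) = 7*(1 + Z² + Z³) = 7 + 7*Z² + 7*Z³)
(40079 + 7107)/(E(2) - 41865/(-1049)) = (40079 + 7107)/((7 + 7*2² + 7*2³) - 41865/(-1049)) = 47186/((7 + 7*4 + 7*8) - 41865*(-1/1049)) = 47186/((7 + 28 + 56) + 41865/1049) = 47186/(91 + 41865/1049) = 47186/(137324/1049) = 47186*(1049/137324) = 24749057/68662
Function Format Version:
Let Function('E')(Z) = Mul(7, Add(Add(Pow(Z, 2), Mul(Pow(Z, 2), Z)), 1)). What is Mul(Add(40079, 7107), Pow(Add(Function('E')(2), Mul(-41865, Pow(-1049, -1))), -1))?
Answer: Rational(24749057, 68662) ≈ 360.45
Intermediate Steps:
Function('E')(Z) = Add(7, Mul(7, Pow(Z, 2)), Mul(7, Pow(Z, 3))) (Function('E')(Z) = Mul(7, Add(Add(Pow(Z, 2), Pow(Z, 3)), 1)) = Mul(7, Add(1, Pow(Z, 2), Pow(Z, 3))) = Add(7, Mul(7, Pow(Z, 2)), Mul(7, Pow(Z, 3))))
Mul(Add(40079, 7107), Pow(Add(Function('E')(2), Mul(-41865, Pow(-1049, -1))), -1)) = Mul(Add(40079, 7107), Pow(Add(Add(7, Mul(7, Pow(2, 2)), Mul(7, Pow(2, 3))), Mul(-41865, Pow(-1049, -1))), -1)) = Mul(47186, Pow(Add(Add(7, Mul(7, 4), Mul(7, 8)), Mul(-41865, Rational(-1, 1049))), -1)) = Mul(47186, Pow(Add(Add(7, 28, 56), Rational(41865, 1049)), -1)) = Mul(47186, Pow(Add(91, Rational(41865, 1049)), -1)) = Mul(47186, Pow(Rational(137324, 1049), -1)) = Mul(47186, Rational(1049, 137324)) = Rational(24749057, 68662)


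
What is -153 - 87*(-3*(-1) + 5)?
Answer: -849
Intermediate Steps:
-153 - 87*(-3*(-1) + 5) = -153 - 87*(3 + 5) = -153 - 87*8 = -153 - 696 = -849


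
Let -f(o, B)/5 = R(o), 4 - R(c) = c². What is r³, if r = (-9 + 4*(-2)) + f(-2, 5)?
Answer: -4913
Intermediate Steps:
R(c) = 4 - c²
f(o, B) = -20 + 5*o² (f(o, B) = -5*(4 - o²) = -20 + 5*o²)
r = -17 (r = (-9 + 4*(-2)) + (-20 + 5*(-2)²) = (-9 - 8) + (-20 + 5*4) = -17 + (-20 + 20) = -17 + 0 = -17)
r³ = (-17)³ = -4913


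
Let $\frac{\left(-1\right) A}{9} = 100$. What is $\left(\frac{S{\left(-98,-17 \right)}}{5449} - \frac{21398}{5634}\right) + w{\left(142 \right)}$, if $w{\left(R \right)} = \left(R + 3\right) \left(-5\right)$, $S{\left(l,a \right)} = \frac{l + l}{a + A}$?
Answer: $- \frac{1465487459780}{2010828123} \approx -728.8$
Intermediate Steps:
$A = -900$ ($A = \left(-9\right) 100 = -900$)
$S{\left(l,a \right)} = \frac{2 l}{-900 + a}$ ($S{\left(l,a \right)} = \frac{l + l}{a - 900} = \frac{2 l}{-900 + a}$)
$w{\left(R \right)} = -15 - 5 R$ ($w{\left(R \right)} = \left(3 + R\right) \left(-5\right) = -15 - 5 R$)
$\left(\frac{S{\left(-98,-17 \right)}}{5449} - \frac{21398}{5634}\right) + w{\left(142 \right)} = \left(\frac{2 \left(-98\right) \frac{1}{-900 - 17}}{5449} - \frac{21398}{5634}\right) - 725 = \left(2 \left(-98\right) \frac{1}{-917} \cdot \frac{1}{5449} - \frac{10699}{2817}\right) - 725 = \left(2 \left(-98\right) \left(- \frac{1}{917}\right) \frac{1}{5449} - \frac{10699}{2817}\right) - 725 = \left(\frac{28}{131} \cdot \frac{1}{5449} - \frac{10699}{2817}\right) - 725 = \left(\frac{28}{713819} - \frac{10699}{2817}\right) - 725 = - \frac{7637070605}{2010828123} - 725 = - \frac{1465487459780}{2010828123}$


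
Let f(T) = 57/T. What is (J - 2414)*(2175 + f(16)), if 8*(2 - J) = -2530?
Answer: -292206231/64 ≈ -4.5657e+6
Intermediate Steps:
J = 1273/4 (J = 2 - ⅛*(-2530) = 2 + 1265/4 = 1273/4 ≈ 318.25)
(J - 2414)*(2175 + f(16)) = (1273/4 - 2414)*(2175 + 57/16) = -8383*(2175 + 57*(1/16))/4 = -8383*(2175 + 57/16)/4 = -8383/4*34857/16 = -292206231/64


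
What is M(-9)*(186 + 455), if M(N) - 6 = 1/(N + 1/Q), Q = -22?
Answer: 751252/199 ≈ 3775.1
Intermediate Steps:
M(N) = 6 + 1/(-1/22 + N) (M(N) = 6 + 1/(N + 1/(-22)) = 6 + 1/(N - 1/22) = 6 + 1/(-1/22 + N))
M(-9)*(186 + 455) = (4*(4 + 33*(-9))/(-1 + 22*(-9)))*(186 + 455) = (4*(4 - 297)/(-1 - 198))*641 = (4*(-293)/(-199))*641 = (4*(-1/199)*(-293))*641 = (1172/199)*641 = 751252/199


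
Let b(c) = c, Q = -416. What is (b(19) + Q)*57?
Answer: -22629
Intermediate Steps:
(b(19) + Q)*57 = (19 - 416)*57 = -397*57 = -22629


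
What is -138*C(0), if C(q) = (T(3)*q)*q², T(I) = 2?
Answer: 0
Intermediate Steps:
C(q) = 2*q³ (C(q) = (2*q)*q² = 2*q³)
-138*C(0) = -276*0³ = -276*0 = -138*0 = 0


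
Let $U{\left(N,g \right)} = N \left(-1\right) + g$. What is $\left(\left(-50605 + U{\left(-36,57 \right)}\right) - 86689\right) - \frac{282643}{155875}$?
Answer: $- \frac{21386488518}{155875} \approx -1.372 \cdot 10^{5}$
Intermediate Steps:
$U{\left(N,g \right)} = g - N$ ($U{\left(N,g \right)} = - N + g = g - N$)
$\left(\left(-50605 + U{\left(-36,57 \right)}\right) - 86689\right) - \frac{282643}{155875} = \left(\left(-50605 + \left(57 - -36\right)\right) - 86689\right) - \frac{282643}{155875} = \left(\left(-50605 + \left(57 + 36\right)\right) - 86689\right) - \frac{282643}{155875} = \left(\left(-50605 + 93\right) - 86689\right) - \frac{282643}{155875} = \left(-50512 - 86689\right) - \frac{282643}{155875} = -137201 - \frac{282643}{155875} = - \frac{21386488518}{155875}$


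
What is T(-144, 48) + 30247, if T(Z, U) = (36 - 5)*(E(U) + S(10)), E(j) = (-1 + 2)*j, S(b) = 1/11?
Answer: 349116/11 ≈ 31738.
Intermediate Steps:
S(b) = 1/11
E(j) = j (E(j) = 1*j = j)
T(Z, U) = 31/11 + 31*U (T(Z, U) = (36 - 5)*(U + 1/11) = 31*(1/11 + U) = 31/11 + 31*U)
T(-144, 48) + 30247 = (31/11 + 31*48) + 30247 = (31/11 + 1488) + 30247 = 16399/11 + 30247 = 349116/11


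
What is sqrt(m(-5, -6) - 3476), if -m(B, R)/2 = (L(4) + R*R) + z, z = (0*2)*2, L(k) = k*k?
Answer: 2*I*sqrt(895) ≈ 59.833*I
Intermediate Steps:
L(k) = k**2
z = 0 (z = 0*2 = 0)
m(B, R) = -32 - 2*R**2 (m(B, R) = -2*((4**2 + R*R) + 0) = -2*((16 + R**2) + 0) = -2*(16 + R**2) = -32 - 2*R**2)
sqrt(m(-5, -6) - 3476) = sqrt((-32 - 2*(-6)**2) - 3476) = sqrt((-32 - 2*36) - 3476) = sqrt((-32 - 72) - 3476) = sqrt(-104 - 3476) = sqrt(-3580) = 2*I*sqrt(895)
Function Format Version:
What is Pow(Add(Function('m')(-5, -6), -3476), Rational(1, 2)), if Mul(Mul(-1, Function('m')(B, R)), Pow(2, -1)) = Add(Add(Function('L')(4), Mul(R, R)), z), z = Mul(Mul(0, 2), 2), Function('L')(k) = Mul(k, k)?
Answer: Mul(2, I, Pow(895, Rational(1, 2))) ≈ Mul(59.833, I)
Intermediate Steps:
Function('L')(k) = Pow(k, 2)
z = 0 (z = Mul(0, 2) = 0)
Function('m')(B, R) = Add(-32, Mul(-2, Pow(R, 2))) (Function('m')(B, R) = Mul(-2, Add(Add(Pow(4, 2), Mul(R, R)), 0)) = Mul(-2, Add(Add(16, Pow(R, 2)), 0)) = Mul(-2, Add(16, Pow(R, 2))) = Add(-32, Mul(-2, Pow(R, 2))))
Pow(Add(Function('m')(-5, -6), -3476), Rational(1, 2)) = Pow(Add(Add(-32, Mul(-2, Pow(-6, 2))), -3476), Rational(1, 2)) = Pow(Add(Add(-32, Mul(-2, 36)), -3476), Rational(1, 2)) = Pow(Add(Add(-32, -72), -3476), Rational(1, 2)) = Pow(Add(-104, -3476), Rational(1, 2)) = Pow(-3580, Rational(1, 2)) = Mul(2, I, Pow(895, Rational(1, 2)))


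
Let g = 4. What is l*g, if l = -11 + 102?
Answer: 364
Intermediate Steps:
l = 91
l*g = 91*4 = 364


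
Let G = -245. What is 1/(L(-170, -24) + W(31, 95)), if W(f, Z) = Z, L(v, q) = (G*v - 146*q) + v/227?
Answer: 227/10271353 ≈ 2.2100e-5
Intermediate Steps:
L(v, q) = -146*q - 55614*v/227 (L(v, q) = (-245*v - 146*q) + v/227 = -146*q - 55614*v/227)
1/(L(-170, -24) + W(31, 95)) = 1/((-146*(-24) - 55614/227*(-170)) + 95) = 1/((3504 + 9454380/227) + 95) = 1/(10249788/227 + 95) = 1/(10271353/227) = 227/10271353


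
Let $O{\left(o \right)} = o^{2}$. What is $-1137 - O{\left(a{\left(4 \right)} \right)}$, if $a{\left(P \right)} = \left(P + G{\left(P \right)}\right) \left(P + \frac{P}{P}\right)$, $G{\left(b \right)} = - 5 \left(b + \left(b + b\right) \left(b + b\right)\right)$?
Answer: $-2823537$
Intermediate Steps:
$G{\left(b \right)} = - 20 b^{2} - 5 b$ ($G{\left(b \right)} = - 5 \left(b + 2 b 2 b\right) = - 5 \left(b + 4 b^{2}\right) = - 20 b^{2} - 5 b$)
$a{\left(P \right)} = \left(1 + P\right) \left(P - 5 P \left(1 + 4 P\right)\right)$ ($a{\left(P \right)} = \left(P - 5 P \left(1 + 4 P\right)\right) \left(P + \frac{P}{P}\right) = \left(P - 5 P \left(1 + 4 P\right)\right) \left(P + 1\right) = \left(P - 5 P \left(1 + 4 P\right)\right) \left(1 + P\right) = \left(1 + P\right) \left(P - 5 P \left(1 + 4 P\right)\right)$)
$-1137 - O{\left(a{\left(4 \right)} \right)} = -1137 - \left(4 \cdot 4 \left(-1 - 24 - 5 \cdot 4^{2}\right)\right)^{2} = -1137 - \left(4 \cdot 4 \left(-1 - 24 - 80\right)\right)^{2} = -1137 - \left(4 \cdot 4 \left(-105\right)\right)^{2} = -1137 - \left(-1680\right)^{2} = -1137 - 2822400 = -2823537$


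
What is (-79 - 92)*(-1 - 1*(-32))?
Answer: -5301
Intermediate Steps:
(-79 - 92)*(-1 - 1*(-32)) = -171*(-1 + 32) = -171*31 = -5301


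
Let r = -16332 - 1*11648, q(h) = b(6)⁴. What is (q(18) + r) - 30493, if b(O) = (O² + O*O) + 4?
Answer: 33303703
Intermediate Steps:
b(O) = 4 + 2*O² (b(O) = (O² + O²) + 4 = 2*O² + 4 = 4 + 2*O²)
q(h) = 33362176 (q(h) = (4 + 2*6²)⁴ = (4 + 2*36)⁴ = (4 + 72)⁴ = 76⁴ = 33362176)
r = -27980 (r = -16332 - 11648 = -27980)
(q(18) + r) - 30493 = (33362176 - 27980) - 30493 = 33334196 - 30493 = 33303703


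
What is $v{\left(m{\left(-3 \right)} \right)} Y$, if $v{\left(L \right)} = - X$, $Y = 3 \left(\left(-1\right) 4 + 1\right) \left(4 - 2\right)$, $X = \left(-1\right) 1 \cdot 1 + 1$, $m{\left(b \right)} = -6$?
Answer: $0$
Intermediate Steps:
$X = 0$ ($X = \left(-1\right) 1 + 1 = -1 + 1 = 0$)
$Y = -18$ ($Y = 3 \left(-4 + 1\right) 2 = 3 \left(-3\right) 2 = \left(-9\right) 2 = -18$)
$v{\left(L \right)} = 0$ ($v{\left(L \right)} = \left(-1\right) 0 = 0$)
$v{\left(m{\left(-3 \right)} \right)} Y = 0 \left(-18\right) = 0$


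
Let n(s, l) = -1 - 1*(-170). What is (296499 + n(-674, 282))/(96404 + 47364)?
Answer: 74167/35942 ≈ 2.0635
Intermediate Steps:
n(s, l) = 169 (n(s, l) = -1 + 170 = 169)
(296499 + n(-674, 282))/(96404 + 47364) = (296499 + 169)/(96404 + 47364) = 296668/143768 = 296668*(1/143768) = 74167/35942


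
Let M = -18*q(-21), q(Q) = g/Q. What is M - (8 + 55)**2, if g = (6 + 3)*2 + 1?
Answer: -27669/7 ≈ -3952.7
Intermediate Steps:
g = 19 (g = 9*2 + 1 = 18 + 1 = 19)
q(Q) = 19/Q
M = 114/7 (M = -342/(-21) = -342*(-1)/21 = -18*(-19/21) = 114/7 ≈ 16.286)
M - (8 + 55)**2 = 114/7 - (8 + 55)**2 = 114/7 - 1*63**2 = 114/7 - 1*3969 = 114/7 - 3969 = -27669/7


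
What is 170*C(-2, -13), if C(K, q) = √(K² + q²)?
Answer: 170*√173 ≈ 2236.0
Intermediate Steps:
170*C(-2, -13) = 170*√((-2)² + (-13)²) = 170*√(4 + 169) = 170*√173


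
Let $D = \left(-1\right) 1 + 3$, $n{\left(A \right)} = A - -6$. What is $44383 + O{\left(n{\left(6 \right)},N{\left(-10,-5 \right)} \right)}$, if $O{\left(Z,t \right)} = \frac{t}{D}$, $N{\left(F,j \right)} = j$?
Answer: $\frac{88761}{2} \approx 44381.0$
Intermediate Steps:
$n{\left(A \right)} = 6 + A$ ($n{\left(A \right)} = A + 6 = 6 + A$)
$D = 2$ ($D = -1 + 3 = 2$)
$O{\left(Z,t \right)} = \frac{t}{2}$
$44383 + O{\left(n{\left(6 \right)},N{\left(-10,-5 \right)} \right)} = 44383 + \frac{1}{2} \left(-5\right) = 44383 - \frac{5}{2} = \frac{88761}{2}$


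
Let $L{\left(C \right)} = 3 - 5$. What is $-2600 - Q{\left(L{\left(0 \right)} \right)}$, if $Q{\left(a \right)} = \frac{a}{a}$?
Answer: $-2601$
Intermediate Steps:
$L{\left(C \right)} = -2$
$Q{\left(a \right)} = 1$
$-2600 - Q{\left(L{\left(0 \right)} \right)} = -2600 - 1 = -2601$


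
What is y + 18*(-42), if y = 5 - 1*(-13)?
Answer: -738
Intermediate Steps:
y = 18 (y = 5 + 13 = 18)
y + 18*(-42) = 18 + 18*(-42) = 18 - 756 = -738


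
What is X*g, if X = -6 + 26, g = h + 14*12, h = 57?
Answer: 4500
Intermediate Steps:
g = 225 (g = 57 + 14*12 = 57 + 168 = 225)
X = 20
X*g = 20*225 = 4500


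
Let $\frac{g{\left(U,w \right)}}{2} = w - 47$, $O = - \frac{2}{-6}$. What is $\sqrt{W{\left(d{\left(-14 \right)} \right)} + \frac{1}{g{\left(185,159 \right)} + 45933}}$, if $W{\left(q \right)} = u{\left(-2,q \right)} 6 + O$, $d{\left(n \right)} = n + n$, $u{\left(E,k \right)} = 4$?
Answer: $\frac{2 \sqrt{116643262386}}{138471} \approx 4.9329$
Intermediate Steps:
$O = \frac{1}{3}$ ($O = \left(-2\right) \left(- \frac{1}{6}\right) = \frac{1}{3} \approx 0.33333$)
$g{\left(U,w \right)} = -94 + 2 w$ ($g{\left(U,w \right)} = 2 \left(w - 47\right) = 2 \left(-47 + w\right) = -94 + 2 w$)
$d{\left(n \right)} = 2 n$
$W{\left(q \right)} = \frac{73}{3}$ ($W{\left(q \right)} = 4 \cdot 6 + \frac{1}{3} = 24 + \frac{1}{3} = \frac{73}{3}$)
$\sqrt{W{\left(d{\left(-14 \right)} \right)} + \frac{1}{g{\left(185,159 \right)} + 45933}} = \sqrt{\frac{73}{3} + \frac{1}{\left(-94 + 2 \cdot 159\right) + 45933}} = \sqrt{\frac{73}{3} + \frac{1}{\left(-94 + 318\right) + 45933}} = \sqrt{\frac{73}{3} + \frac{1}{224 + 45933}} = \sqrt{\frac{73}{3} + \frac{1}{46157}} = \sqrt{\frac{3369464}{138471}} = \frac{2 \sqrt{116643262386}}{138471}$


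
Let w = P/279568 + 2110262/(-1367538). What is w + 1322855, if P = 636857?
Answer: 252877012052916785/191159931792 ≈ 1.3229e+6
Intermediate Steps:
w = 140482210625/191159931792 (w = 636857/279568 + 2110262/(-1367538) = 636857*(1/279568) + 2110262*(-1/1367538) = 636857/279568 - 1055131/683769 = 140482210625/191159931792 ≈ 0.73489)
w + 1322855 = 140482210625/191159931792 + 1322855 = 252877012052916785/191159931792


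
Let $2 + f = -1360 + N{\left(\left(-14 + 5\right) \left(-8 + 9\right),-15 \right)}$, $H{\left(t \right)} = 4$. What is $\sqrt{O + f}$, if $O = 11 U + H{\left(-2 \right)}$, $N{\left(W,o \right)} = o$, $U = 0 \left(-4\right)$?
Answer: $i \sqrt{1373} \approx 37.054 i$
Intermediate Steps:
$U = 0$
$O = 4$ ($O = 11 \cdot 0 + 4 = 0 + 4 = 4$)
$f = -1377$ ($f = -2 - 1375 = -1377$)
$\sqrt{O + f} = \sqrt{4 - 1377} = \sqrt{-1373} = i \sqrt{1373}$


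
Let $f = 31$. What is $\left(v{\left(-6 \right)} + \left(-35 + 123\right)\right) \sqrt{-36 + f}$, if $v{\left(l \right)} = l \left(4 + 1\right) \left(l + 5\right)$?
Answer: $118 i \sqrt{5} \approx 263.86 i$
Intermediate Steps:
$v{\left(l \right)} = 5 l \left(5 + l\right)$ ($v{\left(l \right)} = l 5 \left(5 + l\right) = 5 l \left(5 + l\right)$)
$\left(v{\left(-6 \right)} + \left(-35 + 123\right)\right) \sqrt{-36 + f} = \left(5 \left(-6\right) \left(5 - 6\right) + \left(-35 + 123\right)\right) \sqrt{-36 + 31} = \left(5 \left(-6\right) \left(-1\right) + 88\right) \sqrt{-5} = \left(30 + 88\right) i \sqrt{5} = 118 i \sqrt{5}$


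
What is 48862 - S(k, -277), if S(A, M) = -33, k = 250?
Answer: 48895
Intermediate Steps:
48862 - S(k, -277) = 48862 - 1*(-33) = 48862 + 33 = 48895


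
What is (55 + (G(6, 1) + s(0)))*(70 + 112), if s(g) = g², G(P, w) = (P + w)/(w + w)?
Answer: 10647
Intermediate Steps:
G(P, w) = (P + w)/(2*w) (G(P, w) = (P + w)/((2*w)) = (P + w)*(1/(2*w)) = (P + w)/(2*w))
(55 + (G(6, 1) + s(0)))*(70 + 112) = (55 + ((½)*(6 + 1)/1 + 0²))*(70 + 112) = (55 + ((½)*1*7 + 0))*182 = (55 + (7/2 + 0))*182 = (55 + 7/2)*182 = (117/2)*182 = 10647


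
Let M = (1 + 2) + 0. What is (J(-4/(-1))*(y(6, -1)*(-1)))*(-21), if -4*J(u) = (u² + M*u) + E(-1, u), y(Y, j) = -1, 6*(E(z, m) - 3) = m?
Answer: 665/4 ≈ 166.25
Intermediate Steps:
E(z, m) = 3 + m/6
M = 3 (M = 3 + 0 = 3)
J(u) = -¾ - 19*u/24 - u²/4 (J(u) = -((u² + 3*u) + (3 + u/6))/4 = -(3 + u² + 19*u/6)/4 = -¾ - 19*u/24 - u²/4)
(J(-4/(-1))*(y(6, -1)*(-1)))*(-21) = ((-¾ - (-19)/(6*(-1)) - (-4/(-1))²/4)*(-1*(-1)))*(-21) = ((-¾ - (-19)*(-1)/6 - (-4*(-1))²/4)*1)*(-21) = ((-¾ - 19/24*4 - ¼*4²)*1)*(-21) = ((-¾ - 19/6 - ¼*16)*1)*(-21) = ((-¾ - 19/6 - 4)*1)*(-21) = -95/12*1*(-21) = -95/12*(-21) = 665/4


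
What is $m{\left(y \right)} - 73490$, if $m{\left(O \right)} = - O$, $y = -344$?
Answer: $-73146$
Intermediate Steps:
$m{\left(y \right)} - 73490 = \left(-1\right) \left(-344\right) - 73490 = 344 - 73490 = -73146$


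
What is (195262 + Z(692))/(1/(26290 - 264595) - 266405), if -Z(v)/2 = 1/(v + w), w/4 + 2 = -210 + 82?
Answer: -4001744099955/5459765343236 ≈ -0.73295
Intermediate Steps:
w = -520 (w = -8 + 4*(-210 + 82) = -8 + 4*(-128) = -8 - 512 = -520)
Z(v) = -2/(-520 + v) (Z(v) = -2/(v - 520) = -2/(-520 + v))
(195262 + Z(692))/(1/(26290 - 264595) - 266405) = (195262 - 2/(-520 + 692))/(1/(26290 - 264595) - 266405) = (195262 - 2/172)/(1/(-238305) - 266405) = (195262 - 2*1/172)/(-1/238305 - 266405) = (195262 - 1/86)/(-63485643526/238305) = (16792531/86)*(-238305/63485643526) = -4001744099955/5459765343236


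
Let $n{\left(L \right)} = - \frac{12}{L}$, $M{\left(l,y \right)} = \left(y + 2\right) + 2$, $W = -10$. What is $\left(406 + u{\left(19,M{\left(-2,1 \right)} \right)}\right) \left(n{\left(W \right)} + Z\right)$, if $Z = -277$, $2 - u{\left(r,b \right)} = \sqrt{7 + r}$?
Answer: $- \frac{562632}{5} + \frac{1379 \sqrt{26}}{5} \approx -1.1112 \cdot 10^{5}$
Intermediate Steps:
$M{\left(l,y \right)} = 4 + y$ ($M{\left(l,y \right)} = \left(2 + y\right) + 2 = 4 + y$)
$u{\left(r,b \right)} = 2 - \sqrt{7 + r}$
$\left(406 + u{\left(19,M{\left(-2,1 \right)} \right)}\right) \left(n{\left(W \right)} + Z\right) = \left(406 + \left(2 - \sqrt{7 + 19}\right)\right) \left(- \frac{12}{-10} - 277\right) = \left(406 + \left(2 - \sqrt{26}\right)\right) \left(\left(-12\right) \left(- \frac{1}{10}\right) - 277\right) = \left(408 - \sqrt{26}\right) \left(\frac{6}{5} - 277\right) = \left(408 - \sqrt{26}\right) \left(- \frac{1379}{5}\right) = - \frac{562632}{5} + \frac{1379 \sqrt{26}}{5}$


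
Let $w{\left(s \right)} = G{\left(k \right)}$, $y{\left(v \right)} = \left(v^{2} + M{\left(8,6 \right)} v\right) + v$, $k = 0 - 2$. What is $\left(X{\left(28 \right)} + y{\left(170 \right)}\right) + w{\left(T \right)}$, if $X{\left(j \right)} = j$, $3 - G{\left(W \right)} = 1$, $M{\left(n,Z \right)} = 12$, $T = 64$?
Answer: $31140$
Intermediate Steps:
$k = -2$
$G{\left(W \right)} = 2$ ($G{\left(W \right)} = 3 - 1 = 2$)
$y{\left(v \right)} = v^{2} + 13 v$ ($y{\left(v \right)} = \left(v^{2} + 12 v\right) + v = v^{2} + 13 v$)
$w{\left(s \right)} = 2$
$\left(X{\left(28 \right)} + y{\left(170 \right)}\right) + w{\left(T \right)} = \left(28 + 170 \left(13 + 170\right)\right) + 2 = \left(28 + 170 \cdot 183\right) + 2 = \left(28 + 31110\right) + 2 = 31138 + 2 = 31140$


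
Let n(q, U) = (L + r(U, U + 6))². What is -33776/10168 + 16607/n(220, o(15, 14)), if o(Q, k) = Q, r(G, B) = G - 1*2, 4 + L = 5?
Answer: 20279985/249116 ≈ 81.408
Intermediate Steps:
L = 1 (L = -4 + 5 = 1)
r(G, B) = -2 + G (r(G, B) = G - 2 = -2 + G)
n(q, U) = (-1 + U)² (n(q, U) = (1 + (-2 + U))² = (-1 + U)²)
-33776/10168 + 16607/n(220, o(15, 14)) = -33776/10168 + 16607/((-1 + 15)²) = -33776*1/10168 + 16607/(14²) = -4222/1271 + 16607/196 = 20279985/249116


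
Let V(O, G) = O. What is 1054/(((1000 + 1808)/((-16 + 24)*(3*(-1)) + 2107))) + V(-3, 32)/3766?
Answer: 2067044197/2643732 ≈ 781.87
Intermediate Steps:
1054/(((1000 + 1808)/((-16 + 24)*(3*(-1)) + 2107))) + V(-3, 32)/3766 = 1054/(((1000 + 1808)/((-16 + 24)*(3*(-1)) + 2107))) - 3/3766 = 1054/((2808/(8*(-3) + 2107))) - 3*1/3766 = 1054/((2808/(-24 + 2107))) - 3/3766 = 1054/((2808/2083)) - 3/3766 = 1054/((2808*(1/2083))) - 3/3766 = 1054/(2808/2083) - 3/3766 = 1054*(2083/2808) - 3/3766 = 1097741/1404 - 3/3766 = 2067044197/2643732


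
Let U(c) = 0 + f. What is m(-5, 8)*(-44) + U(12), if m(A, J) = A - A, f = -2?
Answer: -2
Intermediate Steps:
m(A, J) = 0
U(c) = -2 (U(c) = 0 - 2 = -2)
m(-5, 8)*(-44) + U(12) = 0*(-44) - 2 = 0 - 2 = -2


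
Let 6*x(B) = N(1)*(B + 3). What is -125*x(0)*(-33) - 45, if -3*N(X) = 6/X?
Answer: -4170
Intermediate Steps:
N(X) = -2/X
x(B) = -1 - B/3 (x(B) = ((-2/1)*(B + 3))/6 = ((-2*1)*(3 + B))/6 = (-2*(3 + B))/6 = (-6 - 2*B)/6 = -1 - B/3)
-125*x(0)*(-33) - 45 = -125*(-1 - 1/3*0)*(-33) - 45 = -125*(-1 + 0)*(-33) - 45 = -(-125)*(-33) - 45 = -125*33 - 45 = -4125 - 45 = -4170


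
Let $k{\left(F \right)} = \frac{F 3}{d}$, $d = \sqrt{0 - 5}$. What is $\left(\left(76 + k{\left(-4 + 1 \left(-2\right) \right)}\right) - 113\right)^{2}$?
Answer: $\frac{6521}{5} - \frac{1332 i \sqrt{5}}{5} \approx 1304.2 - 595.69 i$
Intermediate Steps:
$d = i \sqrt{5}$ ($d = \sqrt{-5} = i \sqrt{5} \approx 2.2361 i$)
$k{\left(F \right)} = - \frac{3 i F \sqrt{5}}{5}$ ($k{\left(F \right)} = \frac{F 3}{i \sqrt{5}} = 3 F \left(- \frac{i \sqrt{5}}{5}\right) = - \frac{3 i F \sqrt{5}}{5}$)
$\left(\left(76 + k{\left(-4 + 1 \left(-2\right) \right)}\right) - 113\right)^{2} = \left(\left(76 - \frac{3 i \left(-4 + 1 \left(-2\right)\right) \sqrt{5}}{5}\right) - 113\right)^{2} = \left(\left(76 - \frac{3 i \left(-4 - 2\right) \sqrt{5}}{5}\right) - 113\right)^{2} = \left(\left(76 - \frac{3}{5} i \left(-6\right) \sqrt{5}\right) - 113\right)^{2} = \left(\left(76 + \frac{18 i \sqrt{5}}{5}\right) - 113\right)^{2} = \left(-37 + \frac{18 i \sqrt{5}}{5}\right)^{2}$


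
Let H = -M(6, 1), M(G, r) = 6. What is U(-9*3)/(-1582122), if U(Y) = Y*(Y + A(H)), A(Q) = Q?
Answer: -297/527374 ≈ -0.00056317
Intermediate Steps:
H = -6 (H = -1*6 = -6)
U(Y) = Y*(-6 + Y) (U(Y) = Y*(Y - 6) = Y*(-6 + Y))
U(-9*3)/(-1582122) = ((-9*3)*(-6 - 9*3))/(-1582122) = -27*(-6 - 27)*(-1/1582122) = -27*(-33)*(-1/1582122) = 891*(-1/1582122) = -297/527374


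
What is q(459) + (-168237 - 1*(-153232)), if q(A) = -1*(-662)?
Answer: -14343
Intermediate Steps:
q(A) = 662
q(459) + (-168237 - 1*(-153232)) = 662 + (-168237 - 1*(-153232)) = 662 + (-168237 + 153232) = 662 - 15005 = -14343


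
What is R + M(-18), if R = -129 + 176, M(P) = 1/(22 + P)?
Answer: 189/4 ≈ 47.250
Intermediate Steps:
R = 47
R + M(-18) = 47 + 1/(22 - 18) = 47 + 1/4 = 189/4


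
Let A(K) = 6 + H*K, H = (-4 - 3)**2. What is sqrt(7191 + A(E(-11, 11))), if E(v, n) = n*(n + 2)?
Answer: 2*sqrt(3551) ≈ 119.18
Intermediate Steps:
E(v, n) = n*(2 + n)
H = 49 (H = (-7)**2 = 49)
A(K) = 6 + 49*K
sqrt(7191 + A(E(-11, 11))) = sqrt(7191 + (6 + 49*(11*(2 + 11)))) = sqrt(7191 + (6 + 49*(11*13))) = sqrt(7191 + (6 + 49*143)) = sqrt(7191 + (6 + 7007)) = sqrt(7191 + 7013) = sqrt(14204) = 2*sqrt(3551)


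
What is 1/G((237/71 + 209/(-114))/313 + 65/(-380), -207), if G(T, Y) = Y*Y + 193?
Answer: 1/43042 ≈ 2.3233e-5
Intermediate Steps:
G(T, Y) = 193 + Y² (G(T, Y) = Y² + 193 = 193 + Y²)
1/G((237/71 + 209/(-114))/313 + 65/(-380), -207) = 1/(193 + (-207)²) = 1/(193 + 42849) = 1/43042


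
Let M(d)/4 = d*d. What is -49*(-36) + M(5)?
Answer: 1864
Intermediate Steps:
M(d) = 4*d² (M(d) = 4*(d*d) = 4*d²)
-49*(-36) + M(5) = -49*(-36) + 4*5² = 1764 + 4*25 = 1764 + 100 = 1864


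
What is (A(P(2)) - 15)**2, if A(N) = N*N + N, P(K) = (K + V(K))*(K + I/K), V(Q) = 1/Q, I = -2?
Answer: 625/16 ≈ 39.063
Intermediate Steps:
V(Q) = 1/Q
P(K) = (K + 1/K)*(K - 2/K)
A(N) = N + N**2 (A(N) = N**2 + N = N + N**2)
(A(P(2)) - 15)**2 = ((-1 + 2**2 - 2/2**2)*(1 + (-1 + 2**2 - 2/2**2)) - 15)**2 = ((-1 + 4 - 2*1/4)*(1 + (-1 + 4 - 2*1/4)) - 15)**2 = ((-1 + 4 - 1/2)*(1 + (-1 + 4 - 1/2)) - 15)**2 = (5*(1 + 5/2)/2 - 15)**2 = ((5/2)*(7/2) - 15)**2 = (35/4 - 15)**2 = (-25/4)**2 = 625/16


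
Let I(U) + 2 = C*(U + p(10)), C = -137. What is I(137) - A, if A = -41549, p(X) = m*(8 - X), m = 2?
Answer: 23326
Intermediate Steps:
p(X) = 16 - 2*X (p(X) = 2*(8 - X) = 16 - 2*X)
I(U) = 546 - 137*U (I(U) = -2 - 137*(U + (16 - 2*10)) = -2 - 137*(U + (16 - 20)) = -2 - 137*(U - 4) = -2 - 137*(-4 + U) = -2 + (548 - 137*U) = 546 - 137*U)
I(137) - A = (546 - 137*137) - 1*(-41549) = (546 - 18769) + 41549 = -18223 + 41549 = 23326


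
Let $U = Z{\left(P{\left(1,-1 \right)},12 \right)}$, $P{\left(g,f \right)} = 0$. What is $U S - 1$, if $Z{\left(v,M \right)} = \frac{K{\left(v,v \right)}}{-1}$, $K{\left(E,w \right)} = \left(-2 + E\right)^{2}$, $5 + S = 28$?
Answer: $-93$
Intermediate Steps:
$S = 23$ ($S = -5 + 28 = 23$)
$Z{\left(v,M \right)} = - \left(-2 + v\right)^{2}$ ($Z{\left(v,M \right)} = \frac{\left(-2 + v\right)^{2}}{-1} = \left(-2 + v\right)^{2} \left(-1\right) = - \left(-2 + v\right)^{2}$)
$U = -4$ ($U = - \left(-2 + 0\right)^{2} = - \left(-2\right)^{2} = \left(-1\right) 4 = -4$)
$U S - 1 = \left(-4\right) 23 - 1 = -92 - 1 = -93$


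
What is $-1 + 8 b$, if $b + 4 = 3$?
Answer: $-9$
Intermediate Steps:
$b = -1$ ($b = -4 + 3 = -1$)
$-1 + 8 b = -1 + 8 \left(-1\right) = -1 - 8 = -9$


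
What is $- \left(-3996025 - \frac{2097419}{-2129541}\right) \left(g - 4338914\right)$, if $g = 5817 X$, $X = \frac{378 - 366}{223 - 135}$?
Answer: $- \frac{406077025485978193321}{23424951} \approx -1.7335 \cdot 10^{13}$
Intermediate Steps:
$X = \frac{3}{22}$ ($X = \frac{12}{88} = 12 \cdot \frac{1}{88} = \frac{3}{22} \approx 0.13636$)
$g = \frac{17451}{22}$ ($g = 5817 \cdot \frac{3}{22} = \frac{17451}{22} \approx 793.23$)
$- \left(-3996025 - \frac{2097419}{-2129541}\right) \left(g - 4338914\right) = - \left(-3996025 - \frac{2097419}{-2129541}\right) \left(\frac{17451}{22} - 4338914\right) = - \frac{\left(-3996025 - - \frac{2097419}{2129541}\right) \left(-95438657\right)}{22} = - \frac{\left(-3996025 + \frac{2097419}{2129541}\right) \left(-95438657\right)}{22} = - \frac{\left(-8509696977106\right) \left(-95438657\right)}{2129541 \cdot 22} = \left(-1\right) \frac{406077025485978193321}{23424951} = - \frac{406077025485978193321}{23424951}$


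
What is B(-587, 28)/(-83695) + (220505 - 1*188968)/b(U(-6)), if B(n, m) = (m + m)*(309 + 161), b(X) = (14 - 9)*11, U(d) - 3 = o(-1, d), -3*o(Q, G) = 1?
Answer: 47964393/83695 ≈ 573.09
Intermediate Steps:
o(Q, G) = -1/3 (o(Q, G) = -1/3*1 = -1/3)
U(d) = 8/3 (U(d) = 3 - 1/3 = 8/3)
b(X) = 55 (b(X) = 5*11 = 55)
B(n, m) = 940*m (B(n, m) = (2*m)*470 = 940*m)
B(-587, 28)/(-83695) + (220505 - 1*188968)/b(U(-6)) = (940*28)/(-83695) + (220505 - 1*188968)/55 = 26320*(-1/83695) + (220505 - 188968)*(1/55) = -5264/16739 + 31537*(1/55) = -5264/16739 + 2867/5 = 47964393/83695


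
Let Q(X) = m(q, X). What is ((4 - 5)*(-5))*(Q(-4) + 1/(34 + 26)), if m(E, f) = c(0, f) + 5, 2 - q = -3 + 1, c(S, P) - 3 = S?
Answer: 481/12 ≈ 40.083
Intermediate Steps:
c(S, P) = 3 + S
q = 4 (q = 2 - (-3 + 1) = 2 - 1*(-2) = 2 + 2 = 4)
m(E, f) = 8 (m(E, f) = (3 + 0) + 5 = 3 + 5 = 8)
Q(X) = 8
((4 - 5)*(-5))*(Q(-4) + 1/(34 + 26)) = ((4 - 5)*(-5))*(8 + 1/(34 + 26)) = (-1*(-5))*(8 + 1/60) = 5*(8 + 1/60) = 5*(481/60) = 481/12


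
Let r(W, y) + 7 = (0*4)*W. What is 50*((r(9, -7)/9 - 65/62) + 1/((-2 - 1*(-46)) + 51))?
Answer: -481235/5301 ≈ -90.782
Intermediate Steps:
r(W, y) = -7 (r(W, y) = -7 + (0*4)*W = -7 + 0*W = -7 + 0 = -7)
50*((r(9, -7)/9 - 65/62) + 1/((-2 - 1*(-46)) + 51)) = 50*((-7/9 - 65/62) + 1/((-2 - 1*(-46)) + 51)) = 50*((-7*⅑ - 65*1/62) + 1/((-2 + 46) + 51)) = 50*((-7/9 - 65/62) + 1/(44 + 51)) = 50*(-1019/558 + 1/95) = 50*(-96247/53010) = -481235/5301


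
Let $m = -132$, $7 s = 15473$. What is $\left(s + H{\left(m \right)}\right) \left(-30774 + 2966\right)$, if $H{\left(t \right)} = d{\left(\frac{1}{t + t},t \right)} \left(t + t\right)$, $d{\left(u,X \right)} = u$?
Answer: $- \frac{430467840}{7} \approx -6.1495 \cdot 10^{7}$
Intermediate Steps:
$s = \frac{15473}{7}$ ($s = \frac{1}{7} \cdot 15473 = \frac{15473}{7} \approx 2210.4$)
$H{\left(t \right)} = 1$ ($H{\left(t \right)} = \frac{t + t}{t + t} = \frac{2 t}{2 t} = \frac{1}{2 t} 2 t = 1$)
$\left(s + H{\left(m \right)}\right) \left(-30774 + 2966\right) = \left(\frac{15473}{7} + 1\right) \left(-30774 + 2966\right) = \frac{15480}{7} \left(-27808\right) = - \frac{430467840}{7}$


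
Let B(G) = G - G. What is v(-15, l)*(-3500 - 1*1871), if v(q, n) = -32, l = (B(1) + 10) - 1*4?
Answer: 171872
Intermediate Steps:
B(G) = 0
l = 6 (l = (0 + 10) - 1*4 = 10 - 4 = 6)
v(-15, l)*(-3500 - 1*1871) = -32*(-3500 - 1*1871) = -32*(-3500 - 1871) = -32*(-5371) = 171872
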